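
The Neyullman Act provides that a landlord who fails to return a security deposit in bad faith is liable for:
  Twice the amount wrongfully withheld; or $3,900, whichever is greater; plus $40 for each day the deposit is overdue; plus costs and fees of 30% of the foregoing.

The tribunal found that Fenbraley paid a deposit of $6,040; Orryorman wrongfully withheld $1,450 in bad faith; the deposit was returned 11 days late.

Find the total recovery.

$5,642

Doubled: 2 × $1,450 = $2,900
Minimum $3,900: $2,900 is below the minimum → $3,900
Late-return penalty: 11 × $40 = $440
Damages plus late penalty: $3,900 + $440 = $4,340
Costs and fees: 30% of $4,340 = $1,302
Total recovery: $4,340 + $1,302 = $5,642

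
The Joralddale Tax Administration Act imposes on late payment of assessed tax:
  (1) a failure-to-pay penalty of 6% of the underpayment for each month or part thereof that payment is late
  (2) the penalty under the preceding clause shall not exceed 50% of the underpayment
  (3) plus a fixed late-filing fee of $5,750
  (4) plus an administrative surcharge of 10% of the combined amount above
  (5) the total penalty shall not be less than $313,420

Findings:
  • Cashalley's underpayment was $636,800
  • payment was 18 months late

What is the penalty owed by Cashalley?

Accrued rate: 6% × 18 = 108%, capped at 50% → 50%
Failure-to-pay penalty: 50% of $636,800 = $318,400
Penalty before surcharge: $318,400 + $5,750 = $324,150
Administrative surcharge: 10% of $324,150 = $32,415
Total penalty: $324,150 + $32,415 = $356,565
Minimum $313,420: $356,565 meets the minimum, no increase.

$356,565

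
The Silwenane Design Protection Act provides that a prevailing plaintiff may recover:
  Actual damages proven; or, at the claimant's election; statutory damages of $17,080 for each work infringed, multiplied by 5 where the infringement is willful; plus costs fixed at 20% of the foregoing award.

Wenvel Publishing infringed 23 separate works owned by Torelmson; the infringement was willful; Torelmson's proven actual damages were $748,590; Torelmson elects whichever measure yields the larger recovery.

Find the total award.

Statutory damages: 23 × $17,080 = $392,840
Multiplied by 5: 5 × $392,840 = $1,964,200
Greater of actual damages ($748,590) or enhanced statutory damages ($1,964,200): $1,964,200
Costs: 20% of $1,964,200 = $392,840
Award plus costs: $1,964,200 + $392,840 = $2,357,040

$2,357,040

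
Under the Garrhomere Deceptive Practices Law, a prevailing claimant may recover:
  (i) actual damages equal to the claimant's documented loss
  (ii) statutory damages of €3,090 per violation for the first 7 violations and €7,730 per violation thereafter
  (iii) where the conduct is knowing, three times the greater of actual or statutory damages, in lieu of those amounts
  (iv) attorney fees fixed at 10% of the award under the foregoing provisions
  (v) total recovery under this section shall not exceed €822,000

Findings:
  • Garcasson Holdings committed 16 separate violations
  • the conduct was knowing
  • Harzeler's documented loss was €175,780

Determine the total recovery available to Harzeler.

First 7 violations: 7 × €3,090 = €21,630
Remaining violations: (16 − 7) × €7,730 = €69,570
Statutory damages: €21,630 + €69,570 = €91,200
Greater of actual damages (€175,780) or statutory damages (€91,200): €175,780
Trebled: 3 × €175,780 = €527,340
Attorney fees: 10% of €527,340 = €52,734
Total before cap: €527,340 + €52,734 = €580,074
Cap at €822,000: €580,074 is within the cap, no reduction.

Total recovery: €580,074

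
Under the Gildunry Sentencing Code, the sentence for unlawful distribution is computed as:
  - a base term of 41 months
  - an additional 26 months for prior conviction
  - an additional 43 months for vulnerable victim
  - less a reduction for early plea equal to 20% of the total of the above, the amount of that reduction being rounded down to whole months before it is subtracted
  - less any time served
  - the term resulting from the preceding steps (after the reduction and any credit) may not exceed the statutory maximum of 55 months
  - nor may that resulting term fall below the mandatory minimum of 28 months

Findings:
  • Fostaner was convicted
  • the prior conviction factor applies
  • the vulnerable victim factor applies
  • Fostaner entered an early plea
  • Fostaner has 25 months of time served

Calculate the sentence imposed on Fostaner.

Prior conviction enhancement: +26 months
Vulnerable victim enhancement: +43 months
Adjusted term: 41 months + 26 months + 43 months = 110 months
Early plea reduction: 20% of 110 months = 22 months (rounded down)
After reduction: 110 − 22 = 88 months
Less time served: 88 months − 25 months = 63 months
Cap at 55 months: 63 months exceeds the cap → 55 months
Minimum 28 months: 55 months meets the minimum, no increase.

Sentence: 55 months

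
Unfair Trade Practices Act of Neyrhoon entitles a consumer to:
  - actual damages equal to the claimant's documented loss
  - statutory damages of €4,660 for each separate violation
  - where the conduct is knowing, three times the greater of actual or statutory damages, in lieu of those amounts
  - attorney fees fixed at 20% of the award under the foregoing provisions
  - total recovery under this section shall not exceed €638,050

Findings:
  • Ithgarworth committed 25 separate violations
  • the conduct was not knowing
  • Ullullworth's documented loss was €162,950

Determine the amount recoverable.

€335,340

Statutory damages: 25 × €4,660 = €116,500
Conduct not knowing: the in-lieu enhancement does not apply.
Actual plus statutory damages: €162,950 + €116,500 = €279,450
Attorney fees: 20% of €279,450 = €55,890
Total before cap: €279,450 + €55,890 = €335,340
Cap at €638,050: €335,340 is within the cap, no reduction.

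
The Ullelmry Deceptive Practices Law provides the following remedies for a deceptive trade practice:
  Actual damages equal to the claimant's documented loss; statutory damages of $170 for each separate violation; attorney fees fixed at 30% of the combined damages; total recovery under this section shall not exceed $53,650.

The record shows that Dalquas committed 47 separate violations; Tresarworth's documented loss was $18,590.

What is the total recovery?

Statutory damages: 47 × $170 = $7,990
Combined damages: $18,590 + $7,990 = $26,580
Attorney fees: 30% of $26,580 = $7,974
Total before cap: $26,580 + $7,974 = $34,554
Cap at $53,650: $34,554 is within the cap, no reduction.

$34,554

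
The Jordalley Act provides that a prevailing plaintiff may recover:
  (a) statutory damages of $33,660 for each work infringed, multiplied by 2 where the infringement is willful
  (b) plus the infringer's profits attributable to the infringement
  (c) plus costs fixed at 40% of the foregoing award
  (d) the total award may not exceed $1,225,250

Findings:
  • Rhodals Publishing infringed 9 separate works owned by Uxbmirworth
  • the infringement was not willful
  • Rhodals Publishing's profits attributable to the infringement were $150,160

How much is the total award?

Statutory damages: 9 × $33,660 = $302,940
Infringement not willful: no ×2 enhancement.
Combined award: $302,940 + $150,160 = $453,100
Costs: 40% of $453,100 = $181,240
Award plus costs: $453,100 + $181,240 = $634,340
Cap at $1,225,250: $634,340 is within the cap, no reduction.

$634,340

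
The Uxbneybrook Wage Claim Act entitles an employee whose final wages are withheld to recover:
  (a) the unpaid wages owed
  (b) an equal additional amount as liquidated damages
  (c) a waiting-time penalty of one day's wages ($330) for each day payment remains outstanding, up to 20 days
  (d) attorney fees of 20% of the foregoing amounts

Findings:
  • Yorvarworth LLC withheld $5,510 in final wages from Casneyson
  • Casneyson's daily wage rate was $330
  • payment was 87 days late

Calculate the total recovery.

Liquidated damages (equal amount): $5,510
Penalty days: min(87, 20) = 20
Waiting-time penalty: 20 × $330 = $6,600
Subtotal: $5,510 + $5,510 + $6,600 = $17,620
Attorney fees: 20% of $17,620 = $3,524
Total award: $17,620 + $3,524 = $21,144

$21,144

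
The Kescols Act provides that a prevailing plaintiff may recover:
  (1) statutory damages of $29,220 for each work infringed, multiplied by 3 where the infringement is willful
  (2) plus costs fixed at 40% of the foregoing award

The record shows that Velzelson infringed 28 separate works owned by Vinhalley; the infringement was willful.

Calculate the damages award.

Statutory damages: 28 × $29,220 = $818,160
Trebled: 3 × $818,160 = $2,454,480
Costs: 40% of $2,454,480 = $981,792
Award plus costs: $2,454,480 + $981,792 = $3,436,272

$3,436,272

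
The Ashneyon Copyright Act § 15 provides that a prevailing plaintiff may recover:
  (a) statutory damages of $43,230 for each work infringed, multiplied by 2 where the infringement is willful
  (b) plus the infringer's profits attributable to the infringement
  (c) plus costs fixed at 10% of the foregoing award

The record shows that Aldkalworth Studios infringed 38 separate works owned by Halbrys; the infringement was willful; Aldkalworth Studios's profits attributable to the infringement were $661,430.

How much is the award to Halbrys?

Statutory damages: 38 × $43,230 = $1,642,740
Doubled: 2 × $1,642,740 = $3,285,480
Combined award: $3,285,480 + $661,430 = $3,946,910
Costs: 10% of $3,946,910 = $394,691
Award plus costs: $3,946,910 + $394,691 = $4,341,601

$4,341,601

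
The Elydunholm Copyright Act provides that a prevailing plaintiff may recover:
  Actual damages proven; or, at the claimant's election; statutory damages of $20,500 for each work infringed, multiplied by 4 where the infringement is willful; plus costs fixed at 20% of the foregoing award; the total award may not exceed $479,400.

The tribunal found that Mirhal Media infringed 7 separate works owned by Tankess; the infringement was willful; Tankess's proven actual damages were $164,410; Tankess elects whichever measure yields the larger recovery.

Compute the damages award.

$479,400

Statutory damages: 7 × $20,500 = $143,500
Multiplied by 4: 4 × $143,500 = $574,000
Greater of actual damages ($164,410) or enhanced statutory damages ($574,000): $574,000
Costs: 20% of $574,000 = $114,800
Award plus costs: $574,000 + $114,800 = $688,800
Cap at $479,400: $688,800 exceeds the cap → $479,400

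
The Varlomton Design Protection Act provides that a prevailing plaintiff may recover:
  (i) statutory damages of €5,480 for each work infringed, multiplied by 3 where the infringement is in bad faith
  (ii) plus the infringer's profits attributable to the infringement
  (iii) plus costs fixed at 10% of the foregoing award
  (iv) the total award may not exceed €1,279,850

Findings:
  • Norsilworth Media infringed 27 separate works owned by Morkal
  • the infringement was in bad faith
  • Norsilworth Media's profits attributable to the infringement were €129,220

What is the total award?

Statutory damages: 27 × €5,480 = €147,960
Trebled: 3 × €147,960 = €443,880
Combined award: €443,880 + €129,220 = €573,100
Costs: 10% of €573,100 = €57,310
Award plus costs: €573,100 + €57,310 = €630,410
Cap at €1,279,850: €630,410 is within the cap, no reduction.

€630,410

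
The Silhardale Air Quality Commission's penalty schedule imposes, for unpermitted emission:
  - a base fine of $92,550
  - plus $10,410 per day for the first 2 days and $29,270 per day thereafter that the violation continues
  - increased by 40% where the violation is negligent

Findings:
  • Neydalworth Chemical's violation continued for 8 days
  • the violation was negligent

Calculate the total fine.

Civil penalty: $404,586

First 2 days: 2 × $10,410 = $20,820
Remaining days: (8 − 2) × $29,270 = $175,620
Per-day component: $20,820 + $175,620 = $196,440
Base plus per-day: $92,550 + $196,440 = $288,990
Enhancement: 40% of $288,990 = $115,596
Enhanced fine: $288,990 + $115,596 = $404,586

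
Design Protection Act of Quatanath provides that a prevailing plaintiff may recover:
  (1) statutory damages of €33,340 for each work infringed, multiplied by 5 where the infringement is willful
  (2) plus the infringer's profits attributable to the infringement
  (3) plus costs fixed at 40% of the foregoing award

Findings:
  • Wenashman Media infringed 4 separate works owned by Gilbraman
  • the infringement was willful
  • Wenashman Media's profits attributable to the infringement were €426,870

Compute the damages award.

€1,531,138

Statutory damages: 4 × €33,340 = €133,360
Multiplied by 5: 5 × €133,360 = €666,800
Combined award: €666,800 + €426,870 = €1,093,670
Costs: 40% of €1,093,670 = €437,468
Award plus costs: €1,093,670 + €437,468 = €1,531,138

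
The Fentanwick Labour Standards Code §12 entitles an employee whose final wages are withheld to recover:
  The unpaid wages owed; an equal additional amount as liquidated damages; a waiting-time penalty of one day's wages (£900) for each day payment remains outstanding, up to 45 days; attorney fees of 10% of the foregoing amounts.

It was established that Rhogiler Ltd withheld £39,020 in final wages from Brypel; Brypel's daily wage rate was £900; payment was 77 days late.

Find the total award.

Liquidated damages (equal amount): £39,020
Penalty days: min(77, 45) = 45
Waiting-time penalty: 45 × £900 = £40,500
Subtotal: £39,020 + £39,020 + £40,500 = £118,540
Attorney fees: 10% of £118,540 = £11,854
Total award: £118,540 + £11,854 = £130,394

£130,394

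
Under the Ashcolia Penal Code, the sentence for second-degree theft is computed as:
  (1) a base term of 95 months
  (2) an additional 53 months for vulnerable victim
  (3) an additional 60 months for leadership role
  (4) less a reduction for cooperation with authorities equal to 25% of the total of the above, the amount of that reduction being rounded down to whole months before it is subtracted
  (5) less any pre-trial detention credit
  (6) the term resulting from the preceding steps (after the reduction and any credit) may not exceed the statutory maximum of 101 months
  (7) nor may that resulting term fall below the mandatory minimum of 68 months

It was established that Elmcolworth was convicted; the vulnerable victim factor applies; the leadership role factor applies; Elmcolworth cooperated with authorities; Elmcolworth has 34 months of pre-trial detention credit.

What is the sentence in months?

Vulnerable victim enhancement: +53 months
Leadership role enhancement: +60 months
Adjusted term: 95 months + 53 months + 60 months = 208 months
Cooperation with authorities reduction: 25% of 208 months = 52 months (rounded down)
After reduction: 208 − 52 = 156 months
Less pre-trial detention credit: 156 months − 34 months = 122 months
Cap at 101 months: 122 months exceeds the cap → 101 months
Minimum 68 months: 101 months meets the minimum, no increase.

101 months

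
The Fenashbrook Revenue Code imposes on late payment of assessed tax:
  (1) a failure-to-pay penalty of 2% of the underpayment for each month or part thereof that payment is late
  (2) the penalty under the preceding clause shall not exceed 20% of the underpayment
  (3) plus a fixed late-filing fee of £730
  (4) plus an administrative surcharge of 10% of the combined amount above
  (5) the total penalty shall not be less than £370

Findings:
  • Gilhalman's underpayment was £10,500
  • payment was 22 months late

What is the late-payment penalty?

£3,113

Accrued rate: 2% × 22 = 44%, capped at 20% → 20%
Failure-to-pay penalty: 20% of £10,500 = £2,100
Penalty before surcharge: £2,100 + £730 = £2,830
Administrative surcharge: 10% of £2,830 = £283
Total penalty: £2,830 + £283 = £3,113
Minimum £370: £3,113 meets the minimum, no increase.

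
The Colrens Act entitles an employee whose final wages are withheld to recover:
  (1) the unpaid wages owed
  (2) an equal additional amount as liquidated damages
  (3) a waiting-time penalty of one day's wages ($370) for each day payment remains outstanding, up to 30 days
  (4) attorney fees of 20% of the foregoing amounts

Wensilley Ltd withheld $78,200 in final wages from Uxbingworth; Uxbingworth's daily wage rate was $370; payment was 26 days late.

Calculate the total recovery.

Liquidated damages (equal amount): $78,200
Penalty days: min(26, 30) = 26
Waiting-time penalty: 26 × $370 = $9,620
Subtotal: $78,200 + $78,200 + $9,620 = $166,020
Attorney fees: 20% of $166,020 = $33,204
Total award: $166,020 + $33,204 = $199,224

$199,224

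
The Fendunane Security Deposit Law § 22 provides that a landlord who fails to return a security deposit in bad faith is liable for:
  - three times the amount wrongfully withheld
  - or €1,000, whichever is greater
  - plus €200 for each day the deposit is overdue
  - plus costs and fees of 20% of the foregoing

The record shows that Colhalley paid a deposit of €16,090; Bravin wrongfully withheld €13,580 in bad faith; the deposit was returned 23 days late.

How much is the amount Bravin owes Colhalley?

€54,408

Trebled: 3 × €13,580 = €40,740
Minimum €1,000: €40,740 meets the minimum, no increase.
Late-return penalty: 23 × €200 = €4,600
Damages plus late penalty: €40,740 + €4,600 = €45,340
Costs and fees: 20% of €45,340 = €9,068
Total recovery: €45,340 + €9,068 = €54,408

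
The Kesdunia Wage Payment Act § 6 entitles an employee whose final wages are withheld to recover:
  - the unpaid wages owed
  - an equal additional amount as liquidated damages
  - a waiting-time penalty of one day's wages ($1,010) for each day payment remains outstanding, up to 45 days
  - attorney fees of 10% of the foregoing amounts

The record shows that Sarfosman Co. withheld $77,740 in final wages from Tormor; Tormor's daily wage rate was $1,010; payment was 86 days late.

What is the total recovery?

Liquidated damages (equal amount): $77,740
Penalty days: min(86, 45) = 45
Waiting-time penalty: 45 × $1,010 = $45,450
Subtotal: $77,740 + $77,740 + $45,450 = $200,930
Attorney fees: 10% of $200,930 = $20,093
Total award: $200,930 + $20,093 = $221,023

$221,023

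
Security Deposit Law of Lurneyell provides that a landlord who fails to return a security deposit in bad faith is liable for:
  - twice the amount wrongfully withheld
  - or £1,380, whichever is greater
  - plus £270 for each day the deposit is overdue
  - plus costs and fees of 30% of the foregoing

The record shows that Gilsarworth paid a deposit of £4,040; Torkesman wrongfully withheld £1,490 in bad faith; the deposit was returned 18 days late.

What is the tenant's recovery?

Doubled: 2 × £1,490 = £2,980
Minimum £1,380: £2,980 meets the minimum, no increase.
Late-return penalty: 18 × £270 = £4,860
Damages plus late penalty: £2,980 + £4,860 = £7,840
Costs and fees: 30% of £7,840 = £2,352
Total recovery: £7,840 + £2,352 = £10,192

£10,192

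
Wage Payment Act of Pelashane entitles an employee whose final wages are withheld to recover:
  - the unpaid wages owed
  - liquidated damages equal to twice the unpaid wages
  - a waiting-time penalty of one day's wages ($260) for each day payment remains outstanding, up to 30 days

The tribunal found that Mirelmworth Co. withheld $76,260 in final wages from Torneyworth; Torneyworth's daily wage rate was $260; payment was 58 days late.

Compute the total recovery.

Doubled: 2 × $76,260 = $152,520
Penalty days: min(58, 30) = 30
Waiting-time penalty: 30 × $260 = $7,800
Total award: $76,260 + $152,520 + $7,800 = $236,580

$236,580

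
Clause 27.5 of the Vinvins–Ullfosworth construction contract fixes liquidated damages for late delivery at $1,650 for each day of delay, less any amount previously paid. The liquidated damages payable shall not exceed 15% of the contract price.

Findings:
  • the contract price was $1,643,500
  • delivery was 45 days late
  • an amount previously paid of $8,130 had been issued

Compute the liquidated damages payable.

Per-day damages: 45 × $1,650 = $74,250
Less amount previously paid: $74,250 − $8,130 = $66,120
Cap: 15% of $1,643,500 = $246,525
Cap at $246,525: $66,120 is within the cap, no reduction.

$66,120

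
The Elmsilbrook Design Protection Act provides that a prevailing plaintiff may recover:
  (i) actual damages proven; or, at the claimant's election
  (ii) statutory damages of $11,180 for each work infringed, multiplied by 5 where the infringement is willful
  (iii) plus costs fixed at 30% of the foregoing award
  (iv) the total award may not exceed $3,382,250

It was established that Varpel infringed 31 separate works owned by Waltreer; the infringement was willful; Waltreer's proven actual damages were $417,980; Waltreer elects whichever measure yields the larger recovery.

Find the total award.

$2,252,770

Statutory damages: 31 × $11,180 = $346,580
Multiplied by 5: 5 × $346,580 = $1,732,900
Greater of actual damages ($417,980) or enhanced statutory damages ($1,732,900): $1,732,900
Costs: 30% of $1,732,900 = $519,870
Award plus costs: $1,732,900 + $519,870 = $2,252,770
Cap at $3,382,250: $2,252,770 is within the cap, no reduction.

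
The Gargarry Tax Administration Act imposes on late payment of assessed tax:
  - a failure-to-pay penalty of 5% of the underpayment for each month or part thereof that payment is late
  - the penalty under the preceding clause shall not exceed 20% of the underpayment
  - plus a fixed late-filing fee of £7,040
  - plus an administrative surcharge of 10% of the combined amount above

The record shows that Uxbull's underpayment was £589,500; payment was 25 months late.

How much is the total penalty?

Accrued rate: 5% × 25 = 125%, capped at 20% → 20%
Failure-to-pay penalty: 20% of £589,500 = £117,900
Penalty before surcharge: £117,900 + £7,040 = £124,940
Administrative surcharge: 10% of £124,940 = £12,494
Total penalty: £124,940 + £12,494 = £137,434

£137,434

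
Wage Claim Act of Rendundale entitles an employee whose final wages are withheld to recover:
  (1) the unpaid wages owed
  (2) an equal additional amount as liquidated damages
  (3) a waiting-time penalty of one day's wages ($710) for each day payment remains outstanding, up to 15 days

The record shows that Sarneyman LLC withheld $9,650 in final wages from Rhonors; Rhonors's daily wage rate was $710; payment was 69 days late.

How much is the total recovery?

Liquidated damages (equal amount): $9,650
Penalty days: min(69, 15) = 15
Waiting-time penalty: 15 × $710 = $10,650
Total award: $9,650 + $9,650 + $10,650 = $29,950

Total award: $29,950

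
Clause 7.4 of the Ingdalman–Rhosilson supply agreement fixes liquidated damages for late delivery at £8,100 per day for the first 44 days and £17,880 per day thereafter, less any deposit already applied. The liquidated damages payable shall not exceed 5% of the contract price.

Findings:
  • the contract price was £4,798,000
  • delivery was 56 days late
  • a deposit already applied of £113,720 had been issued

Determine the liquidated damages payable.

£239,900

First 44 days: 44 × £8,100 = £356,400
Remaining days: (56 − 44) × £17,880 = £214,560
Accrued per-day damages: £356,400 + £214,560 = £570,960
Less deposit already applied: £570,960 − £113,720 = £457,240
Cap: 5% of £4,798,000 = £239,900
Cap at £239,900: £457,240 exceeds the cap → £239,900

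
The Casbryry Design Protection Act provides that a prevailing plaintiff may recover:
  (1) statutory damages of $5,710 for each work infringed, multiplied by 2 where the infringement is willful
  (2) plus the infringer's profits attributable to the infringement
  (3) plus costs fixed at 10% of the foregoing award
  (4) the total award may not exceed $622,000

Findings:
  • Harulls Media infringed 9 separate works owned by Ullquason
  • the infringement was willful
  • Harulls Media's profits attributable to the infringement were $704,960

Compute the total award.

Statutory damages: 9 × $5,710 = $51,390
Doubled: 2 × $51,390 = $102,780
Combined award: $102,780 + $704,960 = $807,740
Costs: 10% of $807,740 = $80,774
Award plus costs: $807,740 + $80,774 = $888,514
Cap at $622,000: $888,514 exceeds the cap → $622,000

$622,000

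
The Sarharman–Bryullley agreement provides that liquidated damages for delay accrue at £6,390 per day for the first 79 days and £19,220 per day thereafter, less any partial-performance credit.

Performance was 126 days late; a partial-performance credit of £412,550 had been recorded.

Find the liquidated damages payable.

£995,600

First 79 days: 79 × £6,390 = £504,810
Remaining days: (126 − 79) × £19,220 = £903,340
Accrued per-day damages: £504,810 + £903,340 = £1,408,150
Less partial-performance credit: £1,408,150 − £412,550 = £995,600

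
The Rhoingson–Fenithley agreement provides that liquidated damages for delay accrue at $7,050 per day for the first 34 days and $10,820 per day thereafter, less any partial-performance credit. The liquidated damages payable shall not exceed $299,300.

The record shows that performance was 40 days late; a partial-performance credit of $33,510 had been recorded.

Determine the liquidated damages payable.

First 34 days: 34 × $7,050 = $239,700
Remaining days: (40 − 34) × $10,820 = $64,920
Accrued per-day damages: $239,700 + $64,920 = $304,620
Less partial-performance credit: $304,620 − $33,510 = $271,110
Cap at $299,300: $271,110 is within the cap, no reduction.

Liquidated damages: $271,110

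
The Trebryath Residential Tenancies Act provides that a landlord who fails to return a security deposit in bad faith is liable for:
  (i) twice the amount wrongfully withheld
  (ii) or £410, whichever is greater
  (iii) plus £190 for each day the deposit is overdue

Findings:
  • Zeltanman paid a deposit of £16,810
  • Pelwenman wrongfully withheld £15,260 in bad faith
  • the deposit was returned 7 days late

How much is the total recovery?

Doubled: 2 × £15,260 = £30,520
Minimum £410: £30,520 meets the minimum, no increase.
Late-return penalty: 7 × £190 = £1,330
Damages plus late penalty: £30,520 + £1,330 = £31,850

£31,850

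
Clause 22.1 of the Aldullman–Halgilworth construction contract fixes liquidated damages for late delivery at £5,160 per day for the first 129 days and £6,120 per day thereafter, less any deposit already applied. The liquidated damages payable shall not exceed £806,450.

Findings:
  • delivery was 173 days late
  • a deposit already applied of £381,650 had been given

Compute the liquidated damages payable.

Liquidated damages: £553,270

First 129 days: 129 × £5,160 = £665,640
Remaining days: (173 − 129) × £6,120 = £269,280
Accrued per-day damages: £665,640 + £269,280 = £934,920
Less deposit already applied: £934,920 − £381,650 = £553,270
Cap at £806,450: £553,270 is within the cap, no reduction.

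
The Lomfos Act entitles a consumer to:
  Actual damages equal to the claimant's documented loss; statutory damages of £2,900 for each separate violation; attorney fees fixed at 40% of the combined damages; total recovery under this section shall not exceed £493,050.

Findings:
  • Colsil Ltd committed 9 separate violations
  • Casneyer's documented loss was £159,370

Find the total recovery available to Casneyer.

Total recovery: £259,658

Statutory damages: 9 × £2,900 = £26,100
Combined damages: £159,370 + £26,100 = £185,470
Attorney fees: 40% of £185,470 = £74,188
Total before cap: £185,470 + £74,188 = £259,658
Cap at £493,050: £259,658 is within the cap, no reduction.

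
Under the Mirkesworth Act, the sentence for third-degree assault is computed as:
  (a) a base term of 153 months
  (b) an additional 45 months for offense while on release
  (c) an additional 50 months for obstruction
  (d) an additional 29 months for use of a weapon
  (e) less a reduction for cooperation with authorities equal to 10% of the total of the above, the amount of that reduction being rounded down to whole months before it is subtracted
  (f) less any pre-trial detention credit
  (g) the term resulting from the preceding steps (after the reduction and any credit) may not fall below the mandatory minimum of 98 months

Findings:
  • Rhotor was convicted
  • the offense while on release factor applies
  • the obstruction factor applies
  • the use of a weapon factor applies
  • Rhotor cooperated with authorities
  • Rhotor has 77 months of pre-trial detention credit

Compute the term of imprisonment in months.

173 months

Offense while on release enhancement: +45 months
Obstruction enhancement: +50 months
Use of a weapon enhancement: +29 months
Adjusted term: 153 months + 45 months + 50 months + 29 months = 277 months
Cooperation with authorities reduction: 10% of 277 months = 27 months (rounded down)
After reduction: 277 − 27 = 250 months
Less pre-trial detention credit: 250 months − 77 months = 173 months
Minimum 98 months: 173 months meets the minimum, no increase.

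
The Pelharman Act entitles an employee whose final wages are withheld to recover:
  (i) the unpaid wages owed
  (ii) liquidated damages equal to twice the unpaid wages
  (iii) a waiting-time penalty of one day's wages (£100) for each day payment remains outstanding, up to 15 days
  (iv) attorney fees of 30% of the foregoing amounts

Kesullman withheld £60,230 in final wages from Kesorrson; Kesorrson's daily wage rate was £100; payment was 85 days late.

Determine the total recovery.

£236,847

Doubled: 2 × £60,230 = £120,460
Penalty days: min(85, 15) = 15
Waiting-time penalty: 15 × £100 = £1,500
Subtotal: £60,230 + £120,460 + £1,500 = £182,190
Attorney fees: 30% of £182,190 = £54,657
Total award: £182,190 + £54,657 = £236,847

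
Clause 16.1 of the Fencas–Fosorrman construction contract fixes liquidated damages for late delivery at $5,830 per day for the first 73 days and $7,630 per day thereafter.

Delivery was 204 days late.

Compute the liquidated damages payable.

First 73 days: 73 × $5,830 = $425,590
Remaining days: (204 − 73) × $7,630 = $999,530
Accrued per-day damages: $425,590 + $999,530 = $1,425,120

$1,425,120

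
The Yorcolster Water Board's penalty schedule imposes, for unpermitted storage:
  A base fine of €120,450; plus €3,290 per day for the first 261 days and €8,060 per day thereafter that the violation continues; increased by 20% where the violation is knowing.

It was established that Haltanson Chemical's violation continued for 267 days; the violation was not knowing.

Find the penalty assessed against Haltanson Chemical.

First 261 days: 261 × €3,290 = €858,690
Remaining days: (267 − 261) × €8,060 = €48,360
Per-day component: €858,690 + €48,360 = €907,050
Base plus per-day: €120,450 + €907,050 = €1,027,500
The violation was not knowing: no 20% increase.

Civil penalty: €1,027,500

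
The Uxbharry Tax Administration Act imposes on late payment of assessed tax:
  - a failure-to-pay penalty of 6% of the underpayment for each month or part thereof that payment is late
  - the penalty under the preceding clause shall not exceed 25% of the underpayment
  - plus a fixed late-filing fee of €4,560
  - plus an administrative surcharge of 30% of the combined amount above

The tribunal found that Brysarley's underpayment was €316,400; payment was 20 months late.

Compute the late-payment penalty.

€108,758

Accrued rate: 6% × 20 = 120%, capped at 25% → 25%
Failure-to-pay penalty: 25% of €316,400 = €79,100
Penalty before surcharge: €79,100 + €4,560 = €83,660
Administrative surcharge: 30% of €83,660 = €25,098
Total penalty: €83,660 + €25,098 = €108,758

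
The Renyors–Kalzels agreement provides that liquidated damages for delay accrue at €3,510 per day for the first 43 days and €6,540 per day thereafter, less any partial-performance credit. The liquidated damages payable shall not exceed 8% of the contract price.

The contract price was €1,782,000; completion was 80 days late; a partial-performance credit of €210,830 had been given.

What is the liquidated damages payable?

First 43 days: 43 × €3,510 = €150,930
Remaining days: (80 − 43) × €6,540 = €241,980
Accrued per-day damages: €150,930 + €241,980 = €392,910
Less partial-performance credit: €392,910 − €210,830 = €182,080
Cap: 8% of €1,782,000 = €142,560
Cap at €142,560: €182,080 exceeds the cap → €142,560

Liquidated damages: €142,560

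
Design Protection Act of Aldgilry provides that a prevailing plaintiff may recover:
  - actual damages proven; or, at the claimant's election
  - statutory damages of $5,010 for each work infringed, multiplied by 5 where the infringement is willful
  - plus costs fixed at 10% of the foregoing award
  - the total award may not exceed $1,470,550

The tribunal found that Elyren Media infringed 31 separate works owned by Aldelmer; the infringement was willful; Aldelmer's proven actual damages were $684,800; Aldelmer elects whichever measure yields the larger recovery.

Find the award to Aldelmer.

$854,205

Statutory damages: 31 × $5,010 = $155,310
Multiplied by 5: 5 × $155,310 = $776,550
Greater of actual damages ($684,800) or enhanced statutory damages ($776,550): $776,550
Costs: 10% of $776,550 = $77,655
Award plus costs: $776,550 + $77,655 = $854,205
Cap at $1,470,550: $854,205 is within the cap, no reduction.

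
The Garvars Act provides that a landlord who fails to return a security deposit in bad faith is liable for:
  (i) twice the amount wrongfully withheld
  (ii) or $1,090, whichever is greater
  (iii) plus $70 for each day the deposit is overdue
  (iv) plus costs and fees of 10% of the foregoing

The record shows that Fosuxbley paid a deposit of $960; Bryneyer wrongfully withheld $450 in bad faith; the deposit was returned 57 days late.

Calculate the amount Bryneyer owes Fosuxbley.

$5,588

Doubled: 2 × $450 = $900
Minimum $1,090: $900 is below the minimum → $1,090
Late-return penalty: 57 × $70 = $3,990
Damages plus late penalty: $1,090 + $3,990 = $5,080
Costs and fees: 10% of $5,080 = $508
Total recovery: $5,080 + $508 = $5,588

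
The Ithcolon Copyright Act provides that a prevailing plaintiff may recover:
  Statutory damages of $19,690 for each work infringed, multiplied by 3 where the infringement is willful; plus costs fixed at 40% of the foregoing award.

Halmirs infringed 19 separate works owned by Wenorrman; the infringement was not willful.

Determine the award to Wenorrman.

$523,754

Statutory damages: 19 × $19,690 = $374,110
Infringement not willful: no ×3 enhancement.
Costs: 40% of $374,110 = $149,644
Award plus costs: $374,110 + $149,644 = $523,754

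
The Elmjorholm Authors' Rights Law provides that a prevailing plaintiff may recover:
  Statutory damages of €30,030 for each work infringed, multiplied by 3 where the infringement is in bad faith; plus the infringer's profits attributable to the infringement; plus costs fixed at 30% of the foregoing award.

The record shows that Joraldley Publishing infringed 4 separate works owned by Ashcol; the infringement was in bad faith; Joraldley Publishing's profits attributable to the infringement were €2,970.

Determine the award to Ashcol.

Award: €472,329

Statutory damages: 4 × €30,030 = €120,120
Trebled: 3 × €120,120 = €360,360
Combined award: €360,360 + €2,970 = €363,330
Costs: 30% of €363,330 = €108,999
Award plus costs: €363,330 + €108,999 = €472,329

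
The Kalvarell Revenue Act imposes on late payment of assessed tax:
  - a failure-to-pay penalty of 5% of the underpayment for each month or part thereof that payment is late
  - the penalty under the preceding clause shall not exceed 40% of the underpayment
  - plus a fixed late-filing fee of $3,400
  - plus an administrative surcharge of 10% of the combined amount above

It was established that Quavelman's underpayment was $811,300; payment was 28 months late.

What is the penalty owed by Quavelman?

Penalty: $360,712

Accrued rate: 5% × 28 = 140%, capped at 40% → 40%
Failure-to-pay penalty: 40% of $811,300 = $324,520
Penalty before surcharge: $324,520 + $3,400 = $327,920
Administrative surcharge: 10% of $327,920 = $32,792
Total penalty: $327,920 + $32,792 = $360,712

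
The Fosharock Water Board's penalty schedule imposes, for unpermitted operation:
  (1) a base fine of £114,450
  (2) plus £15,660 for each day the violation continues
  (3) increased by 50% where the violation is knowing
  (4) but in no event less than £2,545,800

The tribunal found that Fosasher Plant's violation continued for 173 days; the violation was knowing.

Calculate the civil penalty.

£4,235,445

Per-day component: 173 × £15,660 = £2,709,180
Base plus per-day: £114,450 + £2,709,180 = £2,823,630
Enhancement: 50% of £2,823,630 = £1,411,815
Enhanced fine: £2,823,630 + £1,411,815 = £4,235,445
Minimum £2,545,800: £4,235,445 meets the minimum, no increase.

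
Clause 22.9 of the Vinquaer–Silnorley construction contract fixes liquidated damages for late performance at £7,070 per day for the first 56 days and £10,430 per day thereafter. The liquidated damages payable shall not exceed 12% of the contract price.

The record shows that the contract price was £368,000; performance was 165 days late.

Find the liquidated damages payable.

£44,160

First 56 days: 56 × £7,070 = £395,920
Remaining days: (165 − 56) × £10,430 = £1,136,870
Accrued per-day damages: £395,920 + £1,136,870 = £1,532,790
Cap: 12% of £368,000 = £44,160
Cap at £44,160: £1,532,790 exceeds the cap → £44,160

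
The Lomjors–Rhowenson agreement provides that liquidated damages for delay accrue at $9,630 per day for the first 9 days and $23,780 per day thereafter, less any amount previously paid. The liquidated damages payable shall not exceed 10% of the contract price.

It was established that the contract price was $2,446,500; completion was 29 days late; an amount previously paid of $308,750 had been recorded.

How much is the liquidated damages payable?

First 9 days: 9 × $9,630 = $86,670
Remaining days: (29 − 9) × $23,780 = $475,600
Accrued per-day damages: $86,670 + $475,600 = $562,270
Less amount previously paid: $562,270 − $308,750 = $253,520
Cap: 10% of $2,446,500 = $244,650
Cap at $244,650: $253,520 exceeds the cap → $244,650

$244,650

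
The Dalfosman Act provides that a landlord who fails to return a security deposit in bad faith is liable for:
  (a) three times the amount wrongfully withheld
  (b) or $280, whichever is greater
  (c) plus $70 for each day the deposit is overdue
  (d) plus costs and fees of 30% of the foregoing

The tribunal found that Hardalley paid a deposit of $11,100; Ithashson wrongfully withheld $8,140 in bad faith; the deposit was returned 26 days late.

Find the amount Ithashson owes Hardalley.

$34,112

Trebled: 3 × $8,140 = $24,420
Minimum $280: $24,420 meets the minimum, no increase.
Late-return penalty: 26 × $70 = $1,820
Damages plus late penalty: $24,420 + $1,820 = $26,240
Costs and fees: 30% of $26,240 = $7,872
Total recovery: $26,240 + $7,872 = $34,112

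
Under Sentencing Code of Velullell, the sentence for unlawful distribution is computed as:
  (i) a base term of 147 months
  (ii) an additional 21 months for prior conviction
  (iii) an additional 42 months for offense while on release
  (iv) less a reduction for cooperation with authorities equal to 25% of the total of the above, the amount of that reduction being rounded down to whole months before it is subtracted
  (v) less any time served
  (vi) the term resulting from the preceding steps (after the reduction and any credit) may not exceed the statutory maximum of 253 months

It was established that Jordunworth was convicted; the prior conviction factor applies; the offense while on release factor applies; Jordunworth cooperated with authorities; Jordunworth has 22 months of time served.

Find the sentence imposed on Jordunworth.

Prior conviction enhancement: +21 months
Offense while on release enhancement: +42 months
Adjusted term: 147 months + 21 months + 42 months = 210 months
Cooperation with authorities reduction: 25% of 210 months = 52 months (rounded down)
After reduction: 210 − 52 = 158 months
Less time served: 158 months − 22 months = 136 months
Cap at 253 months: 136 months is within the cap, no reduction.

136 months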